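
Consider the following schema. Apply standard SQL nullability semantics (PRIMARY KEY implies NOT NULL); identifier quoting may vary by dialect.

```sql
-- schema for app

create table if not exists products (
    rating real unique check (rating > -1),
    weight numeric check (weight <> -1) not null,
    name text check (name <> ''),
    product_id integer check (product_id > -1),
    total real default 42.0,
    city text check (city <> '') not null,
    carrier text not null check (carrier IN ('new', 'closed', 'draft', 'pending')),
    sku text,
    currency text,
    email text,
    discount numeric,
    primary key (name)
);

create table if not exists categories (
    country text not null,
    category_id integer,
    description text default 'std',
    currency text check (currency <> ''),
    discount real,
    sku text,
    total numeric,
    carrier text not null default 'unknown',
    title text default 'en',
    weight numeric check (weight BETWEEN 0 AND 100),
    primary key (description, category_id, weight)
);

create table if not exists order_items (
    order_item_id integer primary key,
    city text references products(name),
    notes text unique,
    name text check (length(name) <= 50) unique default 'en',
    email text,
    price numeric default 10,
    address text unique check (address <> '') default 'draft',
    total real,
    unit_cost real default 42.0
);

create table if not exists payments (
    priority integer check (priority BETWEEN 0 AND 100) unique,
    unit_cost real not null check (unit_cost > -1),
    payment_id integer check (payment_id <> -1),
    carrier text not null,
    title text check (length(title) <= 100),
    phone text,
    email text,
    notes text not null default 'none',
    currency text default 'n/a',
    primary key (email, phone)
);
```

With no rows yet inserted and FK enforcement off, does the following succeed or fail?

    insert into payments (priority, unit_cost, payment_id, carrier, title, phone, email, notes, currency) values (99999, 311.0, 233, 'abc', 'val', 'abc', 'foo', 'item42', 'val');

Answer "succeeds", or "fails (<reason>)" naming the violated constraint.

fails (CHECK on priority)

The value 99999 for priority violates CHECK (priority BETWEEN 0 AND 100).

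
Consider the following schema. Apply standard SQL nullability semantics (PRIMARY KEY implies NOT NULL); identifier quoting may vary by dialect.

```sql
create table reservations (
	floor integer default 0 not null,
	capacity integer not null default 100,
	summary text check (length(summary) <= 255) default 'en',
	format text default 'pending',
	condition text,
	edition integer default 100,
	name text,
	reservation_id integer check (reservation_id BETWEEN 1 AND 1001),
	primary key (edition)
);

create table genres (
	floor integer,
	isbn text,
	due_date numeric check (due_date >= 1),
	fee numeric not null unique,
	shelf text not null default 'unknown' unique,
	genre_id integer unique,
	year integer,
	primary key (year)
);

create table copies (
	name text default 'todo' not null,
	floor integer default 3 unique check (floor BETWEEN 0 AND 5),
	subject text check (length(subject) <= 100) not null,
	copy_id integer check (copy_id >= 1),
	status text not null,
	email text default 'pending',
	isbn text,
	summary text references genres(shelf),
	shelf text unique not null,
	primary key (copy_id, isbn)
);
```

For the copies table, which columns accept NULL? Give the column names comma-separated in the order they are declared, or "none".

floor, email, summary

- name: declared NOT NULL → not nullable.
- floor: CHECK does not forbid NULL (a CHECK constraint passes when its expression is NULL) → nullable.
- subject: declared NOT NULL → not nullable.
- copy_id: part of the PRIMARY KEY, which implies NOT NULL → not nullable.
- status: declared NOT NULL → not nullable.
- email: DEFAULT only fills an omitted column; an explicit NULL is still allowed → nullable.
- isbn: part of the PRIMARY KEY, which implies NOT NULL → not nullable.
- summary: a foreign key column may be NULL unless separately constrained → nullable.
- shelf: declared NOT NULL → not nullable.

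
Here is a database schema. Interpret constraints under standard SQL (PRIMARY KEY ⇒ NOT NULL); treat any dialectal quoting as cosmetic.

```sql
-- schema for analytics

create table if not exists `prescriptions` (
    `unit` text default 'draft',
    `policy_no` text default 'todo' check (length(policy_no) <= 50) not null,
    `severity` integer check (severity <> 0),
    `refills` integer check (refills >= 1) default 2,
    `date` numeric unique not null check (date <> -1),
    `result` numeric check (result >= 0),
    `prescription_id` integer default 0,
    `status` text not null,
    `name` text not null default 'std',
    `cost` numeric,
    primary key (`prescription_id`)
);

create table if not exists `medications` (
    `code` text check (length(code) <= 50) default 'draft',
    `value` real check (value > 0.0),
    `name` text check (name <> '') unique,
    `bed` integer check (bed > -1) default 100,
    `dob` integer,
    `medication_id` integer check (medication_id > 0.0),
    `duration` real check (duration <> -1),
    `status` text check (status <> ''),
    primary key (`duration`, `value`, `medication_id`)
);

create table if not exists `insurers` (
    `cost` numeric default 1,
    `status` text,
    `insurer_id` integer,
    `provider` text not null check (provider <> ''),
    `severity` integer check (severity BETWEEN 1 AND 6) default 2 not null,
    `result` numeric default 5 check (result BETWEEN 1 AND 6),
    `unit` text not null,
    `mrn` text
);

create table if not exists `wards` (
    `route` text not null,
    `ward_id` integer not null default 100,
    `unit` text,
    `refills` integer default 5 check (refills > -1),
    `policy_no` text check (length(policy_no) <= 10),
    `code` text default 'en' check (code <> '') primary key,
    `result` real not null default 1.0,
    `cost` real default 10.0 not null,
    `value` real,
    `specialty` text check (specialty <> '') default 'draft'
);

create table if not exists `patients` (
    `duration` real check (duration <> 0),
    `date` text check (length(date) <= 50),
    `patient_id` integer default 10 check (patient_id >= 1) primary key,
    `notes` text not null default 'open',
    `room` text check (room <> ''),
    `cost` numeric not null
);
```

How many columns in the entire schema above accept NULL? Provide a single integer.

23

prescriptions: 5 nullable (unit, severity, refills, result, cost — PK (prescription_id) and explicit NOT NULL columns excluded).
medications: 5 nullable (code, name, bed, dob, status — PK (duration, value, medication_id) and explicit NOT NULL columns excluded).
insurers: 5 nullable (cost, status, insurer_id, result, mrn — PK none and explicit NOT NULL columns excluded).
wards: 5 nullable (unit, refills, policy_no, value, specialty — PK (code) and explicit NOT NULL columns excluded).
patients: 3 nullable (duration, date, room — PK (patient_id) and explicit NOT NULL columns excluded).
Total: 5 + 5 + 5 + 5 + 3 = 23.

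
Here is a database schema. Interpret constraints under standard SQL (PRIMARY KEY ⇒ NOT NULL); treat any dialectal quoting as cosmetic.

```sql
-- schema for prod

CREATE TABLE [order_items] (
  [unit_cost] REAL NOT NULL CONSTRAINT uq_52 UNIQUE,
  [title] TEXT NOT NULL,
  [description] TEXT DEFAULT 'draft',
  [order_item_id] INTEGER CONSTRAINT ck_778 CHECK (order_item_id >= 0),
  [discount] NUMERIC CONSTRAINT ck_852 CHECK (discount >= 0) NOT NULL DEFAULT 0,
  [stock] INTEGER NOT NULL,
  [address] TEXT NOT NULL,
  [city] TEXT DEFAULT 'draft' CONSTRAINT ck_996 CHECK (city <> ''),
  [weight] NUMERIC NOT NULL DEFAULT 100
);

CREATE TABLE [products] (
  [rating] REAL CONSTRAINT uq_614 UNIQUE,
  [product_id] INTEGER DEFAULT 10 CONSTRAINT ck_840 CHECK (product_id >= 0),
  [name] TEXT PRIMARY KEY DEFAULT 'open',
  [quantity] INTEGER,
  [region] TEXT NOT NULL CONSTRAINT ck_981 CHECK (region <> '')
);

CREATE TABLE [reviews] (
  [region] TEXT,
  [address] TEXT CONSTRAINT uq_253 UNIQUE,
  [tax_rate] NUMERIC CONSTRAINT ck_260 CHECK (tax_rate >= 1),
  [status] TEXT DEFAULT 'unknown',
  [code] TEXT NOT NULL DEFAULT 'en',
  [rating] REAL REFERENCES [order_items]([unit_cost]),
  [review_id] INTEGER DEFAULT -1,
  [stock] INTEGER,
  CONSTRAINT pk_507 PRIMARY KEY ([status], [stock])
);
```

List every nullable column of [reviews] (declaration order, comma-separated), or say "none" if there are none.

region, address, tax_rate, rating, review_id

- region: no NOT NULL constraint applies → nullable.
- address: UNIQUE does not imply NOT NULL → nullable.
- tax_rate: CHECK does not forbid NULL (a CHECK constraint passes when its expression is NULL) → nullable.
- status: part of the PRIMARY KEY, which implies NOT NULL → not nullable.
- code: declared NOT NULL → not nullable.
- rating: a foreign key column may be NULL unless separately constrained → nullable.
- review_id: DEFAULT only fills an omitted column; an explicit NULL is still allowed → nullable.
- stock: part of the PRIMARY KEY, which implies NOT NULL → not nullable.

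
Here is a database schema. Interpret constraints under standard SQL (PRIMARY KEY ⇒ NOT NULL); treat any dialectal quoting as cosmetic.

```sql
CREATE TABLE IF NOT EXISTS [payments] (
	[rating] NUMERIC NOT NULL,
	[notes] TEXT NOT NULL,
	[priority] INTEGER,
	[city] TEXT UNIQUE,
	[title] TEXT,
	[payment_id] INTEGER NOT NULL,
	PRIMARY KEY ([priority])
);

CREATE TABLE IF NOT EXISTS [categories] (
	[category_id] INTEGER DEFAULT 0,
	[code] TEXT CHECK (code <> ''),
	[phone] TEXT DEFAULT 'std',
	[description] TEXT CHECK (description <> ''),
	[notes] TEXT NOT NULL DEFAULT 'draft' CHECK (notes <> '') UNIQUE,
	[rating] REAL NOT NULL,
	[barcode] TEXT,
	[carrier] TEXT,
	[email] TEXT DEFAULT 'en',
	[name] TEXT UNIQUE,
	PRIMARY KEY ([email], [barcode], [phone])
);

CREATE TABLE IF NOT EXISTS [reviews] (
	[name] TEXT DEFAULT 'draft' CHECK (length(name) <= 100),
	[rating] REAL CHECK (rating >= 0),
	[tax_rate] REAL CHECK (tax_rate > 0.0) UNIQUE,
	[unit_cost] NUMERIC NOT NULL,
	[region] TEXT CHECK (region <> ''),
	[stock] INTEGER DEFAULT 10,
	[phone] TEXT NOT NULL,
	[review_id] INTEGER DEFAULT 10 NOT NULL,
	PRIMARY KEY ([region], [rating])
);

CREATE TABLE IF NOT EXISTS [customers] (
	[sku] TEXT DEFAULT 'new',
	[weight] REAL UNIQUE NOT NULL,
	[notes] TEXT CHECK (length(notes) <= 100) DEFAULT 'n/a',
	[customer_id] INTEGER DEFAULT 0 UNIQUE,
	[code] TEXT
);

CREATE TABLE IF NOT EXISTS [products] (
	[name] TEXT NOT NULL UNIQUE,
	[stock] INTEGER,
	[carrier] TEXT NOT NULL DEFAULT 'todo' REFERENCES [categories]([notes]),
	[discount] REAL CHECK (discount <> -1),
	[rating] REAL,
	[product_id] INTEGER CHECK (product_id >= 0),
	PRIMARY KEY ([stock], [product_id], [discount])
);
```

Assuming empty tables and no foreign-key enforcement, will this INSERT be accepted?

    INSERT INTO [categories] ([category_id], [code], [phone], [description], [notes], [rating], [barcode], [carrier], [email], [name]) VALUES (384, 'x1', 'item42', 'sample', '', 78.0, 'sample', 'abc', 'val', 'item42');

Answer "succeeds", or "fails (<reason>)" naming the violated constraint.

The value '' for notes violates CHECK (notes <> '').

fails (CHECK on notes)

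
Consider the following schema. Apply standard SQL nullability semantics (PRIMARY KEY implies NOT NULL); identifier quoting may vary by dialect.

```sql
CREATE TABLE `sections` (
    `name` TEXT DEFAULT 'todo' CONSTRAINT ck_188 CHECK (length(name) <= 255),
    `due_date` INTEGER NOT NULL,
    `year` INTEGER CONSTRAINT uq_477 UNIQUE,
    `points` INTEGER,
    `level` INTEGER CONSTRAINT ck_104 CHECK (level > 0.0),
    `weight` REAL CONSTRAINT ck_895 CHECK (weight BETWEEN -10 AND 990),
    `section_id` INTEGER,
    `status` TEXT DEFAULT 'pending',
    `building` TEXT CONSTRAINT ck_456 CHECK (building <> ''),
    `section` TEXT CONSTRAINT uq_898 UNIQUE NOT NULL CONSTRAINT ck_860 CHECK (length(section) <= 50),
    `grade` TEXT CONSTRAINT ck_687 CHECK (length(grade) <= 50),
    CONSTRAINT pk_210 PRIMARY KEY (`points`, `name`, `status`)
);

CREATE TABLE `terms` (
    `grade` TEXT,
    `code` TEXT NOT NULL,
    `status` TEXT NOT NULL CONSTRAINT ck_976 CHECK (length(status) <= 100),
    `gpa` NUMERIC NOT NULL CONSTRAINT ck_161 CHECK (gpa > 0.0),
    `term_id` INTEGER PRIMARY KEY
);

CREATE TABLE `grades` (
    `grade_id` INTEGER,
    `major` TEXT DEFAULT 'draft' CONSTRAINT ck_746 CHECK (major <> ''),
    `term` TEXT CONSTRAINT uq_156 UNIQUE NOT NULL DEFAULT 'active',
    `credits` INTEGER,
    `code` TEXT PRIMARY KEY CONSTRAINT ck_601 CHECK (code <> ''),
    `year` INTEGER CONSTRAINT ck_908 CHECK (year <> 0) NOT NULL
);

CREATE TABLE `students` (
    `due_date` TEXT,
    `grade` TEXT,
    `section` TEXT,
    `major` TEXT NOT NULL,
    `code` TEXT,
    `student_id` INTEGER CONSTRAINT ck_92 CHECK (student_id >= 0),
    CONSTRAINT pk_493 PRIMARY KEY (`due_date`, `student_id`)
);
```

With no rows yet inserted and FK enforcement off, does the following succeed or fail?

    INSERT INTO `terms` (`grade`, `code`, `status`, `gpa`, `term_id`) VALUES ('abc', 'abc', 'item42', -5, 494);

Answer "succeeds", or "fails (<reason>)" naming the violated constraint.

The value -5 for gpa violates CHECK (gpa > 0.0).

fails (CHECK on gpa)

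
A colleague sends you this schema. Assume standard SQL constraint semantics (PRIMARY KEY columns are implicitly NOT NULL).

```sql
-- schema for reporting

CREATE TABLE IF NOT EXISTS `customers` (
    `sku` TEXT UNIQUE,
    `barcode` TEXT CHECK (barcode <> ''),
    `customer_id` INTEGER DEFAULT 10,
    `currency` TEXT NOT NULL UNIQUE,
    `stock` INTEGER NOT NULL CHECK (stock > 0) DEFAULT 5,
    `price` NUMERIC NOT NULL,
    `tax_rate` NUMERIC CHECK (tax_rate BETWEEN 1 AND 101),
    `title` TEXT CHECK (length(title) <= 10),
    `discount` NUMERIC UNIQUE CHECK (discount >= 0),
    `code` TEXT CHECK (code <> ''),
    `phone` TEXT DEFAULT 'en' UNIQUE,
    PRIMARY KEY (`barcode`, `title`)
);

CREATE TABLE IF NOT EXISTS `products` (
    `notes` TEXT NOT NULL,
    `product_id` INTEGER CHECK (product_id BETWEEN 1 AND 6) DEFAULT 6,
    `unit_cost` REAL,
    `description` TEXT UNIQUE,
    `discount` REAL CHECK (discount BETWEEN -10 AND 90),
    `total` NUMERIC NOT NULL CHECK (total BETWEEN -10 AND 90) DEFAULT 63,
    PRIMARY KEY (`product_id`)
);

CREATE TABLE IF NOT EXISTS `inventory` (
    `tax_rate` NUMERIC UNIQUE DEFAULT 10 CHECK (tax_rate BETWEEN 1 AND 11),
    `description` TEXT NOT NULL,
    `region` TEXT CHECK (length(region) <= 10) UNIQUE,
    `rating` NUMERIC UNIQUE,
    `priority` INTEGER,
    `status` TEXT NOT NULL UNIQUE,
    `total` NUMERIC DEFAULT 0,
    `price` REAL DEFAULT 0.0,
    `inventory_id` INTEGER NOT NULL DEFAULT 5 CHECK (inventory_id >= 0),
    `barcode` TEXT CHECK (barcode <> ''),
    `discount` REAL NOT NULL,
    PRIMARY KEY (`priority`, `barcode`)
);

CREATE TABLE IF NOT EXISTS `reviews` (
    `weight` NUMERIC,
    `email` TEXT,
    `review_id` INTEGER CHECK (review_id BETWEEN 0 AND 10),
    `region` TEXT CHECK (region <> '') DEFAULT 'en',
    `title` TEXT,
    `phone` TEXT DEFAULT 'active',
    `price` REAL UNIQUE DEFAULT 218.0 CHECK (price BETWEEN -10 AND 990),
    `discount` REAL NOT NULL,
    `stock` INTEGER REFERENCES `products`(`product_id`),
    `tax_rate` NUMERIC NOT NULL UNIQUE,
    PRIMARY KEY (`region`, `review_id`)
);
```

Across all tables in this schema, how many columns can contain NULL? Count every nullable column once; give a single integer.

20

customers: 6 nullable (sku, customer_id, tax_rate, discount, code, phone — PK (barcode, title) and explicit NOT NULL columns excluded).
products: 3 nullable (unit_cost, description, discount — PK (product_id) and explicit NOT NULL columns excluded).
inventory: 5 nullable (tax_rate, region, rating, total, price — PK (priority, barcode) and explicit NOT NULL columns excluded).
reviews: 6 nullable (weight, email, title, phone, price, stock — PK (region, review_id) and explicit NOT NULL columns excluded).
Total: 6 + 3 + 5 + 6 = 20.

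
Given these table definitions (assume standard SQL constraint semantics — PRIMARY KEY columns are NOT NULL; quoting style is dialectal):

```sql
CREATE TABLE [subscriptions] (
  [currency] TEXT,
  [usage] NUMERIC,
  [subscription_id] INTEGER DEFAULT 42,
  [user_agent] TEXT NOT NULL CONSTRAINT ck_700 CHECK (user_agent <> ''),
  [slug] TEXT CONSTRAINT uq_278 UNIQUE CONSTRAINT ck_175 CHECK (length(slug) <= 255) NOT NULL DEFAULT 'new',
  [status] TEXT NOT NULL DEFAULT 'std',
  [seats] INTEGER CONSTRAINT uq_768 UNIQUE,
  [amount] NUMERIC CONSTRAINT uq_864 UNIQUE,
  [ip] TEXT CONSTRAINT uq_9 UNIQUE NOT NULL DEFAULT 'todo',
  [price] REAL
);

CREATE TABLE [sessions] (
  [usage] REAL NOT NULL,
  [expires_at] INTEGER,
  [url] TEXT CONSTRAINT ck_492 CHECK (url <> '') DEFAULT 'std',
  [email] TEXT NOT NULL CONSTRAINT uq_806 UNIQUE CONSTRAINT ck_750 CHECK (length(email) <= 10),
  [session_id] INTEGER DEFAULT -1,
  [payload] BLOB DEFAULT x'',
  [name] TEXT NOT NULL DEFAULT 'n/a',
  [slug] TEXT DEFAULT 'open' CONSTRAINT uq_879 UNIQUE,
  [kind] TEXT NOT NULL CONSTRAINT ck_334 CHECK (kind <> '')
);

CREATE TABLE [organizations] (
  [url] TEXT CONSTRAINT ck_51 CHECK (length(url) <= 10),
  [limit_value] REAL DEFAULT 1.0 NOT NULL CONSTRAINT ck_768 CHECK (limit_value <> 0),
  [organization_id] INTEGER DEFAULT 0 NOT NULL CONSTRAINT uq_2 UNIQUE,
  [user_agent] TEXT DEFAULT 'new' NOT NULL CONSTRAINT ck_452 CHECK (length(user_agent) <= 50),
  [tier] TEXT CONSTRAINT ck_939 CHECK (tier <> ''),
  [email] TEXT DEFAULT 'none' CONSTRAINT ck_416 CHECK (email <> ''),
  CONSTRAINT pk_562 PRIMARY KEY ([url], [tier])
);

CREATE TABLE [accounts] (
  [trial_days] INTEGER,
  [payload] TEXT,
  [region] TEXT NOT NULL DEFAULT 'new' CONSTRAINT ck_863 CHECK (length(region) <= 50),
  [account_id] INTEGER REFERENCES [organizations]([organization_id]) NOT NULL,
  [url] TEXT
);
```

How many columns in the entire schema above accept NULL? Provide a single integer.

subscriptions: 6 nullable (currency, usage, subscription_id, seats, amount, price — PK none and explicit NOT NULL columns excluded).
sessions: 5 nullable (expires_at, url, session_id, payload, slug — PK none and explicit NOT NULL columns excluded).
organizations: 1 nullable (email — PK (url, tier) and explicit NOT NULL columns excluded).
accounts: 3 nullable (trial_days, payload, url — PK none and explicit NOT NULL columns excluded).
Total: 6 + 5 + 1 + 3 = 15.

15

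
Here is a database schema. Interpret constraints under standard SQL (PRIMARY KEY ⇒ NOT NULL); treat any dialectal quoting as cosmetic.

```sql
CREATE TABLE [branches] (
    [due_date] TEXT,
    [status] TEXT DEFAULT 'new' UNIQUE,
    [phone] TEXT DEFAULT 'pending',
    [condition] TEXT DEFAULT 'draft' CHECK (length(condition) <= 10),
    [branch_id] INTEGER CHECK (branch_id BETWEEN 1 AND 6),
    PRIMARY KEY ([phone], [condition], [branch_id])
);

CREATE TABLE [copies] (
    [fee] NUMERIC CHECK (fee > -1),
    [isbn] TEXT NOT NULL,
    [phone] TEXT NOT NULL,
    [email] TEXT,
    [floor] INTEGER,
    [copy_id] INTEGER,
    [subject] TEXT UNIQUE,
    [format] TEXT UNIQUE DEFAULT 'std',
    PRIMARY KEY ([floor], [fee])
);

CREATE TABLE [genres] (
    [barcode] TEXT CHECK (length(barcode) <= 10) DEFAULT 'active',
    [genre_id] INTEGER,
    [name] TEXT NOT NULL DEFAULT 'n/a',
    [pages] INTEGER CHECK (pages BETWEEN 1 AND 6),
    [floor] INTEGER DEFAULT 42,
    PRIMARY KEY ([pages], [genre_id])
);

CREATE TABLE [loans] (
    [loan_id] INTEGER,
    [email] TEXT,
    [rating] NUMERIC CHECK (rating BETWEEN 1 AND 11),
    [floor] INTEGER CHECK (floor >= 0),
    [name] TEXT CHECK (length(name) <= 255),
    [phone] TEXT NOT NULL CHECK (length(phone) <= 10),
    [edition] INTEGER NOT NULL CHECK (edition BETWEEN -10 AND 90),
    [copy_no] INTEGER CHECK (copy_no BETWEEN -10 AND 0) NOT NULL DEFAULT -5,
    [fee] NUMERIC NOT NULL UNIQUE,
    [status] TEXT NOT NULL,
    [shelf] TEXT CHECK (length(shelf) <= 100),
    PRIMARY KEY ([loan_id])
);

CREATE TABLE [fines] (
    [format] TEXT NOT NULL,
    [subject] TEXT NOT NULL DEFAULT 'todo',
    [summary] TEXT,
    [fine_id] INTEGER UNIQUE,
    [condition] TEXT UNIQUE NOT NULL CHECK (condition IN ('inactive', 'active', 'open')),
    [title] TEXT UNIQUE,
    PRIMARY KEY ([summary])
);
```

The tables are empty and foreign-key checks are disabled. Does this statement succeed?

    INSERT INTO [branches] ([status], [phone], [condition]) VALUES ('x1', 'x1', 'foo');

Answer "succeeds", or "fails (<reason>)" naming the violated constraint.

fails (NOT NULL on branch_id)

branch_id is omitted from the column list and has no DEFAULT, so it would receive NULL.
But branch_id is part of the PRIMARY KEY (implied NOT NULL).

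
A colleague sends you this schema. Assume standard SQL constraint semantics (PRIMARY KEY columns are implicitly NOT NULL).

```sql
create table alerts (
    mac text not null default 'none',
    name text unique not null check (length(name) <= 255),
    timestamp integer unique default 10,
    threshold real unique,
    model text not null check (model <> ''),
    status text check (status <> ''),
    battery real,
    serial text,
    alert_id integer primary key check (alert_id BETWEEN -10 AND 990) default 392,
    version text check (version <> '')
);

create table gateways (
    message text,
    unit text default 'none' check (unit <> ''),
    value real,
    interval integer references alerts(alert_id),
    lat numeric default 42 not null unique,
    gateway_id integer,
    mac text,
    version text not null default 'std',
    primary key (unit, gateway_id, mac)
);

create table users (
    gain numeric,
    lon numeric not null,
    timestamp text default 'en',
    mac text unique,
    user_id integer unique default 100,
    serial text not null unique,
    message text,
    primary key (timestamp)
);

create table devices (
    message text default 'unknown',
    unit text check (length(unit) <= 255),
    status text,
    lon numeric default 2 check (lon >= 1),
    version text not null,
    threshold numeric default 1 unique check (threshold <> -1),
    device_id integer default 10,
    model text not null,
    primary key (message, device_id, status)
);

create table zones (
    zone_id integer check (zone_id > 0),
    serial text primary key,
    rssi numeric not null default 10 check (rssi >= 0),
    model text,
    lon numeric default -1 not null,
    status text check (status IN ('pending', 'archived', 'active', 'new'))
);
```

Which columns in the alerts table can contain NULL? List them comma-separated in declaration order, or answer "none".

timestamp, threshold, status, battery, serial, version

- mac: declared NOT NULL → not nullable.
- name: declared NOT NULL → not nullable.
- timestamp: UNIQUE does not imply NOT NULL → nullable.
- threshold: UNIQUE does not imply NOT NULL → nullable.
- model: declared NOT NULL → not nullable.
- status: CHECK does not forbid NULL (a CHECK constraint passes when its expression is NULL) → nullable.
- battery: no NOT NULL constraint applies → nullable.
- serial: no NOT NULL constraint applies → nullable.
- alert_id: part of the PRIMARY KEY, which implies NOT NULL → not nullable.
- version: CHECK does not forbid NULL (a CHECK constraint passes when its expression is NULL) → nullable.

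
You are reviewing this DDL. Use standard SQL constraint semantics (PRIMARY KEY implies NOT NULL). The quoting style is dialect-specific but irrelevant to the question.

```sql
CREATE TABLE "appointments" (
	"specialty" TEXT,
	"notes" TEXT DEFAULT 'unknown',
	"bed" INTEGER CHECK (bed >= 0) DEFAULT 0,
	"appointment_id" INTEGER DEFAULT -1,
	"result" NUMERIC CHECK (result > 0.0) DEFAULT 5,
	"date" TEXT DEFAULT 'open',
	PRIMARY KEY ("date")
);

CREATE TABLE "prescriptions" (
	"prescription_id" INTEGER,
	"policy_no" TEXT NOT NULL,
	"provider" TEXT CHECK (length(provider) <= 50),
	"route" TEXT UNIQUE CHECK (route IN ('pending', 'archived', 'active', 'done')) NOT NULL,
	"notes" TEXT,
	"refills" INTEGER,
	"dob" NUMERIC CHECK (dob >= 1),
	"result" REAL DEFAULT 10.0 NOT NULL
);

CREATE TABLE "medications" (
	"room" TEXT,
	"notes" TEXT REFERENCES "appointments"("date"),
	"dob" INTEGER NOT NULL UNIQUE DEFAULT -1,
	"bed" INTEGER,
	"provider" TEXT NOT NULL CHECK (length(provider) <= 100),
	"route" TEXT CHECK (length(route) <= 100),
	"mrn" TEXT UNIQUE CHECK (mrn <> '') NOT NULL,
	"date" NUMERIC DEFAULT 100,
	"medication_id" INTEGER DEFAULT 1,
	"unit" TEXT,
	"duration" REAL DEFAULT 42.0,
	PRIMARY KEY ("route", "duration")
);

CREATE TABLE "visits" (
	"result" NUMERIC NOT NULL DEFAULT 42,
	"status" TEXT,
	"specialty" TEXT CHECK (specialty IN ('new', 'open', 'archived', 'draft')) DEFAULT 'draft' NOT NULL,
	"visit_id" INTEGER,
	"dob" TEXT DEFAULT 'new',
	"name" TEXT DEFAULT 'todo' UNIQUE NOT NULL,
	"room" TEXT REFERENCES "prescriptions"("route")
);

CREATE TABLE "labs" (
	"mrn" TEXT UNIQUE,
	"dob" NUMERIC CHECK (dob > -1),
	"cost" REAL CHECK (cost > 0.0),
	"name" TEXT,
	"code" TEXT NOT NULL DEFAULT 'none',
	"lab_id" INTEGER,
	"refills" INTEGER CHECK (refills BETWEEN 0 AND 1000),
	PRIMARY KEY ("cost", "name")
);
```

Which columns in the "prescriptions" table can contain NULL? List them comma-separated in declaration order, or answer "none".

- prescription_id: no NOT NULL constraint applies → nullable.
- policy_no: declared NOT NULL → not nullable.
- provider: CHECK does not forbid NULL (a CHECK constraint passes when its expression is NULL) → nullable.
- route: declared NOT NULL → not nullable.
- notes: no NOT NULL constraint applies → nullable.
- refills: no NOT NULL constraint applies → nullable.
- dob: CHECK does not forbid NULL (a CHECK constraint passes when its expression is NULL) → nullable.
- result: declared NOT NULL → not nullable.

prescription_id, provider, notes, refills, dob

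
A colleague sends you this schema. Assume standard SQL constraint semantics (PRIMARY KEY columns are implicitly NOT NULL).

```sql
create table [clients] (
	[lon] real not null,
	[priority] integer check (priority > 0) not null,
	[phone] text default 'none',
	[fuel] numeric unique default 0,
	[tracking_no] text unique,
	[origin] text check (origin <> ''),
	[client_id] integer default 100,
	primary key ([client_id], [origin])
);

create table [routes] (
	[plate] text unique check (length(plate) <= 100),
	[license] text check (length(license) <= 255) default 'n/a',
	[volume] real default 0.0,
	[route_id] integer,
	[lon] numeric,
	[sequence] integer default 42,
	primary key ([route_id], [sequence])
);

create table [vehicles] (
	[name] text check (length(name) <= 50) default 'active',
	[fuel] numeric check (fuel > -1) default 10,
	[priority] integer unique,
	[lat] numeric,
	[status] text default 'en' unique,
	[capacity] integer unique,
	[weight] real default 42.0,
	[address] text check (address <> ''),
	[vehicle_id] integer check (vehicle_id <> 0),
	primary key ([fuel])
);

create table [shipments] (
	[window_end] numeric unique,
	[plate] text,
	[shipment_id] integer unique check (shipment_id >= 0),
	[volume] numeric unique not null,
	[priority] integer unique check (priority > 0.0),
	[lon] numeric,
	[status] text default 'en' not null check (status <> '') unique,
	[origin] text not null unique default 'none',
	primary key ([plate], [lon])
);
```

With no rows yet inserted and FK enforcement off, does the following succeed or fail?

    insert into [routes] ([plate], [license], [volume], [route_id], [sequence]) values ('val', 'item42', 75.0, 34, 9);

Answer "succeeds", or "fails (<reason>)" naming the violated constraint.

succeeds

NOT NULL columns: route_id is supplied; sequence is supplied.
CHECK constraints: 'val' satisfies (length(plate) <= 100); 'item42' satisfies (length(license) <= 255).
No constraint is violated.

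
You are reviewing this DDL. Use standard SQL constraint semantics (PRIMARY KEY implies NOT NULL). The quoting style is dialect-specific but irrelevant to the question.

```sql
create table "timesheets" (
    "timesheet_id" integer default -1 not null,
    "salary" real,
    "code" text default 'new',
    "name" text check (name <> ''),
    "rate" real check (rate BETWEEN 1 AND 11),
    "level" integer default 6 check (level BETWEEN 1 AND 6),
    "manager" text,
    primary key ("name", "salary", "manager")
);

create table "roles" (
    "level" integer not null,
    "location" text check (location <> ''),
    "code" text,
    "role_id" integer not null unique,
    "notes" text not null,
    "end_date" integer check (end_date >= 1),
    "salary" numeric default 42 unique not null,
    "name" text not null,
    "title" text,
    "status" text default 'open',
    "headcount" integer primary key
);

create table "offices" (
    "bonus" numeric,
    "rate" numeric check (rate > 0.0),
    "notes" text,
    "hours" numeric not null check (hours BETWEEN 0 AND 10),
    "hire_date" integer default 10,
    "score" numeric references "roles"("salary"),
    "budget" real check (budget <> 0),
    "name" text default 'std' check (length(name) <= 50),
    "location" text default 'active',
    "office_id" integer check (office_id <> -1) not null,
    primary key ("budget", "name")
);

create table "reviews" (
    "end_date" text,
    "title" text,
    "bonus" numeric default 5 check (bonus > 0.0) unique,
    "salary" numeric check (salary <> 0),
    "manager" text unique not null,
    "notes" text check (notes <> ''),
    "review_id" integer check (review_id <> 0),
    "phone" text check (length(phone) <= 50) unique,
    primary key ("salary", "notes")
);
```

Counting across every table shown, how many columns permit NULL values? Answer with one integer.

timesheets: 3 nullable (code, rate, level — PK (name, salary, manager) and explicit NOT NULL columns excluded).
roles: 5 nullable (location, code, end_date, title, status — PK (headcount) and explicit NOT NULL columns excluded).
offices: 6 nullable (bonus, rate, notes, hire_date, score, location — PK (budget, name) and explicit NOT NULL columns excluded).
reviews: 5 nullable (end_date, title, bonus, review_id, phone — PK (salary, notes) and explicit NOT NULL columns excluded).
Total: 3 + 5 + 6 + 5 = 19.

19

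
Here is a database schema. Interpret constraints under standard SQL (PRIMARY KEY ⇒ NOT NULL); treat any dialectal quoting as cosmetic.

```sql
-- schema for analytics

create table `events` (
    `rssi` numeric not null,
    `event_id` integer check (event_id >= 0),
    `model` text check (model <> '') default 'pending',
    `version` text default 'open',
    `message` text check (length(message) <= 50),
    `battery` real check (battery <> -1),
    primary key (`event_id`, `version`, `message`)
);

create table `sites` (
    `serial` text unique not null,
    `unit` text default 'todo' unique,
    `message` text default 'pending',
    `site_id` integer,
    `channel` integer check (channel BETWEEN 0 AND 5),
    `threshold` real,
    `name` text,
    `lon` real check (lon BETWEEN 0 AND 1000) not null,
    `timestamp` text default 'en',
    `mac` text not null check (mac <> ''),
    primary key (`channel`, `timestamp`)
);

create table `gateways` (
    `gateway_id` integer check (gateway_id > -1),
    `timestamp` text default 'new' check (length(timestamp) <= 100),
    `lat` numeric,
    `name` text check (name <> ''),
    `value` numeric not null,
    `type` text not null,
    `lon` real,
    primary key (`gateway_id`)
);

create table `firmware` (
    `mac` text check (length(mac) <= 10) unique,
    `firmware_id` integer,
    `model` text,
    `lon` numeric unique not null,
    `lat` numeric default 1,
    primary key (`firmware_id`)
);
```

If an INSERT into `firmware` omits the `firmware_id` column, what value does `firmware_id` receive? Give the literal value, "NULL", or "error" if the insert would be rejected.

error

firmware_id has no DEFAULT clause.
Omitting it would insert NULL, but it is part of the PRIMARY KEY, so the INSERT fails.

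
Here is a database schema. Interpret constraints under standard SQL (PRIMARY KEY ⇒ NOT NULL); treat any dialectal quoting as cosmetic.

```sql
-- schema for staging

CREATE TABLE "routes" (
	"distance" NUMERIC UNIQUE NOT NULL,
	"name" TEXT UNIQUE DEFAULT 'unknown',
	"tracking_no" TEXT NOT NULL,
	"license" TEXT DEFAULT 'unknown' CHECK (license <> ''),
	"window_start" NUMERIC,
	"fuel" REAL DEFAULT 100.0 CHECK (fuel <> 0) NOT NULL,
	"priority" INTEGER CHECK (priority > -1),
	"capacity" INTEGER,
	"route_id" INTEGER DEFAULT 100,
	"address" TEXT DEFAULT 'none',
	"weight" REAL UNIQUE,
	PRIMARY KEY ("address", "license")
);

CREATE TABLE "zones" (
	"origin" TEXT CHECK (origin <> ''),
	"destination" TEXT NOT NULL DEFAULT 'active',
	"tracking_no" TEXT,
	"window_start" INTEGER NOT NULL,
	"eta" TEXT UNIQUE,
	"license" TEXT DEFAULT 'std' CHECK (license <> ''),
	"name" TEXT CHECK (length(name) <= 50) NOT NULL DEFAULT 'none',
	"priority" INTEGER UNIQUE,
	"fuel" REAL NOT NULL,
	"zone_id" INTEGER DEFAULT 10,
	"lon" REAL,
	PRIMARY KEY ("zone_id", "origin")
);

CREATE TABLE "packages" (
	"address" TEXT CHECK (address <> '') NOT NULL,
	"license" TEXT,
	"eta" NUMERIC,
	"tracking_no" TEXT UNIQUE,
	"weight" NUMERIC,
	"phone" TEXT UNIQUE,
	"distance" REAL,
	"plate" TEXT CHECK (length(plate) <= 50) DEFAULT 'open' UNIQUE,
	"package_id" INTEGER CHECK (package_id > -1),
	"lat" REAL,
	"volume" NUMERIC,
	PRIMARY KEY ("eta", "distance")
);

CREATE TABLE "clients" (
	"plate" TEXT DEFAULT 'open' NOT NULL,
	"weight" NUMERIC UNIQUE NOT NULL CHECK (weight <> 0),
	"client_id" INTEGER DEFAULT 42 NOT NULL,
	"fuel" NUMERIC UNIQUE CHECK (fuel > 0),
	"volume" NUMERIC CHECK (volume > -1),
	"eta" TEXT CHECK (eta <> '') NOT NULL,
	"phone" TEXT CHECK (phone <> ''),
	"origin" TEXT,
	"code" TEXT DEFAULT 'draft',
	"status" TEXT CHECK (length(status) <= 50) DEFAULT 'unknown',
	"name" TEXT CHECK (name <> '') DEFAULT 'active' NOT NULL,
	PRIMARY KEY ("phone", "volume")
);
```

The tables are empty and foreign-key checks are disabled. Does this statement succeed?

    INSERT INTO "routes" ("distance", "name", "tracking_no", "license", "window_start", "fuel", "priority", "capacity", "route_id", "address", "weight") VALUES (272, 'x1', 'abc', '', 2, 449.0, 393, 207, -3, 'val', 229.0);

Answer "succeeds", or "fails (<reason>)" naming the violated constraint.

fails (CHECK on license)

The value '' for license violates CHECK (license <> '').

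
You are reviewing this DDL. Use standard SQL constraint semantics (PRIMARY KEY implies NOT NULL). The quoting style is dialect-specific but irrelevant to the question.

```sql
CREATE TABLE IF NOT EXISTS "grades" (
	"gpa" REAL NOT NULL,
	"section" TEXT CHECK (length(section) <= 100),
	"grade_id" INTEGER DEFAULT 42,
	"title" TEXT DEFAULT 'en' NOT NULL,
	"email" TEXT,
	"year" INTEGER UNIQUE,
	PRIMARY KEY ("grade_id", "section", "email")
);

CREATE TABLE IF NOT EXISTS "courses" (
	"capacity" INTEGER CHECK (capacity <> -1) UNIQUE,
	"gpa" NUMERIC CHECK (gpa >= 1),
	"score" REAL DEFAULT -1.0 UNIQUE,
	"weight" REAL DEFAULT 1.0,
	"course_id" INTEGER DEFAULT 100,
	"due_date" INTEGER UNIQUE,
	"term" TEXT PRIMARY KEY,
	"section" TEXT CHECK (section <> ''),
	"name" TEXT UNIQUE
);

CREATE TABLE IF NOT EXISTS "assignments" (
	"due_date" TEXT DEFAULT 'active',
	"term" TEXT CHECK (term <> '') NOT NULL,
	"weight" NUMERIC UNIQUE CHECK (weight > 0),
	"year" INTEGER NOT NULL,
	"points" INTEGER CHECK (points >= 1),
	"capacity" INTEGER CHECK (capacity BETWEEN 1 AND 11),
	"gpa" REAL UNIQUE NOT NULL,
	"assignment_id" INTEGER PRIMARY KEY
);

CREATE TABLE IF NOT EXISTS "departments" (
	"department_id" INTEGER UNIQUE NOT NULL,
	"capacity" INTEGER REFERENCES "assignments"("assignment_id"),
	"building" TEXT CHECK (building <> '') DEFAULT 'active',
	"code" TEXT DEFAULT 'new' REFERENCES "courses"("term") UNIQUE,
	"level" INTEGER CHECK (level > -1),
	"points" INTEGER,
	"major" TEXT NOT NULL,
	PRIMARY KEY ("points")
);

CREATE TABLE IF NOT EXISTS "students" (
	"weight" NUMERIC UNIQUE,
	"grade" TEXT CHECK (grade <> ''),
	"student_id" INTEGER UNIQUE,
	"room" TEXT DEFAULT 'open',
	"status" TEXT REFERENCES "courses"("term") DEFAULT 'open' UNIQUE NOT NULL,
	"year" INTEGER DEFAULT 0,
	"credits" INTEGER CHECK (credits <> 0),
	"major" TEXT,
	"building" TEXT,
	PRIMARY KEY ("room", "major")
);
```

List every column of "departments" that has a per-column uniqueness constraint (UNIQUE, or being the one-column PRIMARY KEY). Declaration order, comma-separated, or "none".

- department_id: declared UNIQUE → unique.
- capacity: no UNIQUE or single-column PK constraint.
- building: no UNIQUE or single-column PK constraint.
- code: declared UNIQUE → unique.
- level: no UNIQUE or single-column PK constraint.
- points: single-column PRIMARY KEY → unique.
- major: no UNIQUE or single-column PK constraint.

department_id, code, points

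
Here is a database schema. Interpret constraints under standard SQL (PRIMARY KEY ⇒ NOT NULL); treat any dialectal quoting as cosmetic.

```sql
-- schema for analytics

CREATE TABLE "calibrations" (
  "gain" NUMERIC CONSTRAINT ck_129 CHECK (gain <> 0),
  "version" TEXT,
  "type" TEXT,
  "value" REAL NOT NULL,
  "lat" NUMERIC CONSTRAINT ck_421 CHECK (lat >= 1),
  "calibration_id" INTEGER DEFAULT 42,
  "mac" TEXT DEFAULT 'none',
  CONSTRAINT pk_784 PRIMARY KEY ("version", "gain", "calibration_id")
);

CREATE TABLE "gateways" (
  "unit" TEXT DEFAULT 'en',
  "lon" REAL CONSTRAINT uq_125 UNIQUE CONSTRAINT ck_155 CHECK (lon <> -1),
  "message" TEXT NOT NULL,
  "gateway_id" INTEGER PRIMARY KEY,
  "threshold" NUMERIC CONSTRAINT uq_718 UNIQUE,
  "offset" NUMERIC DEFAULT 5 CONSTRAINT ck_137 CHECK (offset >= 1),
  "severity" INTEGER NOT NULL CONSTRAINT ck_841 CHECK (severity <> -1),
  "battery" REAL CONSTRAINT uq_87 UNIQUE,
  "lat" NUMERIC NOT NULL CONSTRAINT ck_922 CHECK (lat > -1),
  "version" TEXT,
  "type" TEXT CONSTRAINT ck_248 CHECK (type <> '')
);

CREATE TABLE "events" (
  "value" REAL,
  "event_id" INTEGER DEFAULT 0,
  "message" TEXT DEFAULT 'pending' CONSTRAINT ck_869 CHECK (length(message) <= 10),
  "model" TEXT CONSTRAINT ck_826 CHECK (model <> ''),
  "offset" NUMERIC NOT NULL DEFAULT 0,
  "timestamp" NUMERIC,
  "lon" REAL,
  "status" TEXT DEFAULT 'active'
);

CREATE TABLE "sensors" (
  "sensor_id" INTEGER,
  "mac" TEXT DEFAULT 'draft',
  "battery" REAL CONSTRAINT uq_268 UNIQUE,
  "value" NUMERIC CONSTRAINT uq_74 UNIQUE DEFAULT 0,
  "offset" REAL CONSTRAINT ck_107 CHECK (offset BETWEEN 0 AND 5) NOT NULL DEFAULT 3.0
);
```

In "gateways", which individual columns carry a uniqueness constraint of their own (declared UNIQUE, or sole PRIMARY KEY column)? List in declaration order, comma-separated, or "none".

lon, gateway_id, threshold, battery

- unit: no UNIQUE or single-column PK constraint.
- lon: declared UNIQUE → unique.
- message: no UNIQUE or single-column PK constraint.
- gateway_id: single-column PRIMARY KEY → unique.
- threshold: declared UNIQUE → unique.
- offset: no UNIQUE or single-column PK constraint.
- severity: no UNIQUE or single-column PK constraint.
- battery: declared UNIQUE → unique.
- lat: no UNIQUE or single-column PK constraint.
- version: no UNIQUE or single-column PK constraint.
- type: no UNIQUE or single-column PK constraint.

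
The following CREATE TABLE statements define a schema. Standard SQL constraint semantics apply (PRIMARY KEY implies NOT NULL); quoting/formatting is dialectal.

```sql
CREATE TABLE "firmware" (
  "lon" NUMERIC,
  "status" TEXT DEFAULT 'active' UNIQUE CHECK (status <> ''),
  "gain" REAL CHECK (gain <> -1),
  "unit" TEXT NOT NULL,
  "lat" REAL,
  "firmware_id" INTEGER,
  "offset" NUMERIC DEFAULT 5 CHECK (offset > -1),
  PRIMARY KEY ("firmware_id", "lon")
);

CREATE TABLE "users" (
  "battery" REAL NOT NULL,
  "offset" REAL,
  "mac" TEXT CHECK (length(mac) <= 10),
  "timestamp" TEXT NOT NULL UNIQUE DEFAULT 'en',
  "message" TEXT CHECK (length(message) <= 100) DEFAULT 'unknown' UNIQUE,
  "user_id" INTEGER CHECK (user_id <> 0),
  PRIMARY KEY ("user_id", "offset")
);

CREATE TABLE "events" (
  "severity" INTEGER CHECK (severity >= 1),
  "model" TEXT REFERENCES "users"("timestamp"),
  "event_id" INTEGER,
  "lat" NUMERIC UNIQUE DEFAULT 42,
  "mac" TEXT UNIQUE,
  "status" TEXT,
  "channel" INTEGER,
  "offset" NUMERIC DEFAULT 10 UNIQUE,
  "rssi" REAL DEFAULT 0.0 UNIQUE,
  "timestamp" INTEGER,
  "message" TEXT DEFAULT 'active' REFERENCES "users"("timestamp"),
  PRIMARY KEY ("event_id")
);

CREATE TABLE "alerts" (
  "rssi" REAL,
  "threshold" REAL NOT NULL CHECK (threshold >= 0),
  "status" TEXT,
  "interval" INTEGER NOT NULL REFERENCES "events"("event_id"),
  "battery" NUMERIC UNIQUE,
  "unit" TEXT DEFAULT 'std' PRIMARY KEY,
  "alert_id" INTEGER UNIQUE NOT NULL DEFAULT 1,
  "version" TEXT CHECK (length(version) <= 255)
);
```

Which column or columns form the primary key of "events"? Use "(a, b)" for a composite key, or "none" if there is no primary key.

event_id

event_id is declared PRIMARY KEY as a table-level PRIMARY KEY clause.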